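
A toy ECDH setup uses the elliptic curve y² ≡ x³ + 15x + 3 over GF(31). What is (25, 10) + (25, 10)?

(22, 10)

tangent at (25, 10): λ = (3·25² + 15)/(2·10) ≡ 30/20. 20⁻¹ ≡ 14 (mod 31) since 20·14 = 280 ≡ 1, so λ ≡ 30·14 ≡ 17.
  x = λ² - 25 - 25 = 289 - 50 ≡ 22; y = λ·(25 - 22) - 10 ≡ 10. → (22, 10)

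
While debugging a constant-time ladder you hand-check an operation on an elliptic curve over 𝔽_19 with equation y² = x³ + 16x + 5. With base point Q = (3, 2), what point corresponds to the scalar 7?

Double-and-add on 7 = (111)₂. Start with Q = (3, 2) for the leading 1-bit.
double: tangent at (3, 2): λ = (3·3² + 16)/(2·2) ≡ 5/4. 4⁻¹ ≡ 5 (mod 19), so λ ≡ 5·5 ≡ 6.
  x = λ² - 3 - 3 = 36 - 6 ≡ 11; y = λ·(3 - 11) - 2 ≡ 7. → (11, 7)
add Q: (11, 7) + (3, 2). λ = (2 - 7)/(3 - 11) ≡ 14/11 mod 19. 11⁻¹ ≡ 7 (mod 19) since 11·7 = 77 ≡ 1, so λ ≡ 3.
  x = λ² - 11 - 3 = 9 - 14 ≡ 14; y = λ·(11 - 14) - 7 ≡ 3. → (14, 3)
double: tangent at (14, 3): λ = (3·14² + 16)/(2·3) ≡ 15/6. 6⁻¹ ≡ 16 (mod 19), so λ ≡ 15·16 ≡ 12.
  x = λ² - 14 - 14 = 144 - 28 ≡ 2; y = λ·(14 - 2) - 3 ≡ 8. → (2, 8)
add Q: (2, 8) + (3, 2). λ = (2 - 8)/(3 - 2) ≡ 13/1 mod 19. 1⁻¹ ≡ 1 (mod 19) since 1·1 = 1 ≡ 1, so λ ≡ 13.
  x = λ² - 2 - 3 = 169 - 5 ≡ 12; y = λ·(2 - 12) - 8 ≡ 14. → (12, 14)

(12, 14)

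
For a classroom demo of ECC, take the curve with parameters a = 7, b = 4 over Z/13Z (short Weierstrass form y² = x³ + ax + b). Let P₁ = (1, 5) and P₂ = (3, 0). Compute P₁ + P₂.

(12, 3)

(1, 5) + (3, 0). λ = (0 - 5)/(3 - 1) ≡ 8/2 mod 13. 2⁻¹ ≡ 7 (mod 13) since 2·7 = 14 ≡ 1, so λ ≡ 4.
  x = λ² - 1 - 3 = 16 - 4 ≡ 12; y = λ·(1 - 12) - 5 ≡ 3. → (12, 3)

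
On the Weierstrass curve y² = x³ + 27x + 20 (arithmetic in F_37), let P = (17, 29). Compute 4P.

Repeated addition: build up to 4P.
2P: tangent at (17, 29): λ = (3·17² + 27)/(2·29) ≡ 6/21. 21⁻¹ ≡ 30 (mod 37) since 21·30 = 630 ≡ 1, so λ ≡ 6·30 ≡ 32.
  x = λ² - 17 - 17 = 1024 - 34 ≡ 28; y = λ·(17 - 28) - 29 ≡ 26. → (28, 26)
3P: (28, 26) + (17, 29). λ = (29 - 26)/(17 - 28) ≡ 3/26 mod 37. 26⁻¹ ≡ 10 (mod 37), so λ ≡ 30.
  x = λ² - 28 - 17 = 900 - 45 ≡ 4; y = λ·(28 - 4) - 26 ≡ 28. → (4, 28)
4P: (4, 28) + (17, 29). λ = (29 - 28)/(17 - 4) ≡ 1/13 mod 37. 13⁻¹ ≡ 20 (mod 37) since 13·20 = 260 ≡ 1, so λ ≡ 20.
  x = λ² - 4 - 17 = 400 - 21 ≡ 9; y = λ·(4 - 9) - 28 ≡ 20. → (9, 20)

(9, 20)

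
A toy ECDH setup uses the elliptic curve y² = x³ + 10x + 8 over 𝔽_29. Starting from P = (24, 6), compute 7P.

Repeated addition: build up to 7P.
2P: tangent at (24, 6): λ = (3·24² + 10)/(2·6) ≡ 27/12. 12⁻¹ ≡ 17 (mod 29), so λ ≡ 27·17 ≡ 24.
  x = λ² - 24 - 24 = 576 - 48 ≡ 6; y = λ·(24 - 6) - 6 ≡ 20. → (6, 20)
3P: (6, 20) + (24, 6). λ = (6 - 20)/(24 - 6) ≡ 15/18 mod 29. 18⁻¹ ≡ 21 (mod 29) since 18·21 = 378 ≡ 1, so λ ≡ 25.
  x = λ² - 6 - 24 = 625 - 30 ≡ 15; y = λ·(6 - 15) - 20 ≡ 16. → (15, 16)
4P: (15, 16) + (24, 6). λ = (6 - 16)/(24 - 15) ≡ 19/9 mod 29. 9⁻¹ ≡ 13 (mod 29), so λ ≡ 15.
  x = λ² - 15 - 24 = 225 - 39 ≡ 12; y = λ·(15 - 12) - 16 ≡ 0. → (12, 0)
5P: (12, 0) + (24, 6). λ = (6 - 0)/(24 - 12) ≡ 6/12 mod 29. 12⁻¹ ≡ 17 (mod 29), so λ ≡ 15.
  x = λ² - 12 - 24 = 225 - 36 ≡ 15; y = λ·(12 - 15) - 0 ≡ 13. → (15, 13)
6P: (15, 13) + (24, 6). λ = (6 - 13)/(24 - 15) ≡ 22/9 mod 29. 9⁻¹ ≡ 13 (mod 29), so λ ≡ 25.
  x = λ² - 15 - 24 = 625 - 39 ≡ 6; y = λ·(15 - 6) - 13 ≡ 9. → (6, 9)
7P: (6, 9) + (24, 6). λ = (6 - 9)/(24 - 6) ≡ 26/18 mod 29. 18⁻¹ ≡ 21 (mod 29), so λ ≡ 24.
  x = λ² - 6 - 24 = 576 - 30 ≡ 24; y = λ·(6 - 24) - 9 ≡ 23. → (24, 23)

(24, 23)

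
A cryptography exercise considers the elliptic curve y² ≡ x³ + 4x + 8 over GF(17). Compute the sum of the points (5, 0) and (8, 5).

(5, 0) + (8, 5). λ = (5 - 0)/(8 - 5) ≡ 5/3 mod 17. 3⁻¹ ≡ 6 (mod 17), so λ ≡ 13.
  x = λ² - 5 - 8 = 169 - 13 ≡ 3; y = λ·(5 - 3) - 0 ≡ 9. → (3, 9)

(3, 9)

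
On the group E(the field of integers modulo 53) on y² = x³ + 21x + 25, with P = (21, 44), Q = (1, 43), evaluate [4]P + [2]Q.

First 4P:
Double-and-add on 4 = (100)₂. Start with P = (21, 44) for the leading 1-bit.
double: tangent at (21, 44): λ = (3·21² + 21)/(2·44) ≡ 19/35. 35⁻¹ ≡ 50 (mod 53) since 35·50 = 1750 ≡ 1, so λ ≡ 19·50 ≡ 49.
  x = λ² - 21 - 21 = 2401 - 42 ≡ 27; y = λ·(21 - 27) - 44 ≡ 33. → (27, 33)
double: tangent at (27, 33): λ = (3·27² + 21)/(2·33) ≡ 35/13. 13⁻¹ ≡ 49 (mod 53) since 13·49 = 637 ≡ 1, so λ ≡ 35·49 ≡ 19.
  x = λ² - 27 - 27 = 361 - 54 ≡ 42; y = λ·(27 - 42) - 33 ≡ 0. → (42, 0)
4P = (42, 0).
Next 2Q:
Repeated addition: build up to 2Q.
2Q: tangent at (1, 43): λ = (3·1² + 21)/(2·43) ≡ 24/33. 33⁻¹ ≡ 45 (mod 53) since 33·45 = 1485 ≡ 1, so λ ≡ 24·45 ≡ 20.
  x = λ² - 1 - 1 = 400 - 2 ≡ 27; y = λ·(1 - 27) - 43 ≡ 20. → (27, 20)
2Q = (27, 20).
Finally 4P + 2Q:
(42, 0) + (27, 20). λ = (20 - 0)/(27 - 42) ≡ 20/38 mod 53. 38⁻¹ ≡ 7 (mod 53), so λ ≡ 34.
  x = λ² - 42 - 27 = 1156 - 69 ≡ 27; y = λ·(42 - 27) - 0 ≡ 33. → (27, 33)

(27, 33)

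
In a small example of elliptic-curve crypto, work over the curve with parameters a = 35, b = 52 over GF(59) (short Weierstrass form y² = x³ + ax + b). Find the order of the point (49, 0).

2

2P: (49, 0) + (49, 0): same x and y₁ ≡ -y₂, so the sum is the point at infinity.
2P = the point at infinity, so the order is 2.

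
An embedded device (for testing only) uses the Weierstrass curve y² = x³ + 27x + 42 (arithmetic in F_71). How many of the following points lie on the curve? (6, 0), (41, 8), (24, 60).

(6, 0): 0² ≡ 0, rhs ≡ 65 → off.
(41, 8): 8² ≡ 64, rhs ≡ 64 → on.
(24, 60): 60² ≡ 50, rhs ≡ 30 → off.

1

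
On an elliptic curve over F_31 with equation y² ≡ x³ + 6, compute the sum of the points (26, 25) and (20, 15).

(26, 25) + (20, 15). λ = (15 - 25)/(20 - 26) ≡ 21/25 mod 31. 25⁻¹ ≡ 5 (mod 31) since 25·5 = 125 ≡ 1, so λ ≡ 12.
  x = λ² - 26 - 20 = 144 - 46 ≡ 5; y = λ·(26 - 5) - 25 ≡ 10. → (5, 10)

(5, 10)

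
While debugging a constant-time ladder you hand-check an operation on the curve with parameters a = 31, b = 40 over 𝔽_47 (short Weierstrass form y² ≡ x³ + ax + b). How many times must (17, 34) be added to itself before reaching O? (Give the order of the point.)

3

2P: tangent at (17, 34): λ = (3·17² + 31)/(2·34) ≡ 5/21. 21⁻¹ ≡ 9 (mod 47), so λ ≡ 5·9 ≡ 45.
  x = λ² - 17 - 17 = 2025 - 34 ≡ 17; y = λ·(17 - 17) - 34 ≡ 13. → (17, 13)
3P: (17, 13) + (17, 34): same x and y₁ ≡ -y₂, so the sum is O.
3P = O, so the order is 3.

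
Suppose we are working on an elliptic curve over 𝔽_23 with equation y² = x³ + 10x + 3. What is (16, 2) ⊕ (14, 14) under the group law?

(16, 2) + (14, 14). λ = (14 - 2)/(14 - 16) ≡ 12/21 mod 23. 21⁻¹ ≡ 11 (mod 23), so λ ≡ 17.
  x = λ² - 16 - 14 = 289 - 30 ≡ 6; y = λ·(16 - 6) - 2 ≡ 7. → (6, 7)

(6, 7)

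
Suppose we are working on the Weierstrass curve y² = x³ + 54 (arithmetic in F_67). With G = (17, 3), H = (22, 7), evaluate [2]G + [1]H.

First 2G:
Repeated addition: build up to 2G.
2G: tangent at (17, 3): λ = (3·17² + 0)/(2·3) ≡ 63/6. 6⁻¹ ≡ 56 (mod 67), so λ ≡ 63·56 ≡ 44.
  x = λ² - 17 - 17 = 1936 - 34 ≡ 26; y = λ·(17 - 26) - 3 ≡ 3. → (26, 3)
2G = (26, 3).
Finally 2G + H:
(26, 3) + (22, 7). λ = (7 - 3)/(22 - 26) ≡ 4/63 mod 67. 63⁻¹ ≡ 50 (mod 67), so λ ≡ 66.
  x = λ² - 26 - 22 = 4356 - 48 ≡ 20; y = λ·(26 - 20) - 3 ≡ 58. → (20, 58)

(20, 58)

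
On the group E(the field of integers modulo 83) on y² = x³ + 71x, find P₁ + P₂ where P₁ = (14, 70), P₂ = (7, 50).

(14, 70) + (7, 50). λ = (50 - 70)/(7 - 14) ≡ 63/76 mod 83. 76⁻¹ ≡ 71 (mod 83), so λ ≡ 74.
  x = λ² - 14 - 7 = 5476 - 21 ≡ 60; y = λ·(14 - 60) - 70 ≡ 12. → (60, 12)

(60, 12)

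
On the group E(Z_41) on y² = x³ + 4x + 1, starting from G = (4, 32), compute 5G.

Double-and-add on 5 = (101)₂. Start with G = (4, 32) for the leading 1-bit.
double: tangent at (4, 32): λ = (3·4² + 4)/(2·32) ≡ 11/23. 23⁻¹ ≡ 25 (mod 41), so λ ≡ 11·25 ≡ 29.
  x = λ² - 4 - 4 = 841 - 8 ≡ 13; y = λ·(4 - 13) - 32 ≡ 35. → (13, 35)
double: tangent at (13, 35): λ = (3·13² + 4)/(2·35) ≡ 19/29. 29⁻¹ ≡ 17 (mod 41), so λ ≡ 19·17 ≡ 36.
  x = λ² - 13 - 13 = 1296 - 26 ≡ 40; y = λ·(13 - 40) - 35 ≡ 18. → (40, 18)
add G: (40, 18) + (4, 32). λ = (32 - 18)/(4 - 40) ≡ 14/5 mod 41. 5⁻¹ ≡ 33 (mod 41), so λ ≡ 11.
  x = λ² - 40 - 4 = 121 - 44 ≡ 36; y = λ·(40 - 36) - 18 ≡ 26. → (36, 26)

(36, 26)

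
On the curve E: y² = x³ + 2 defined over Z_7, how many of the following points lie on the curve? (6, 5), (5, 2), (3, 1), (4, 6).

(6, 5): 5² ≡ 4, rhs ≡ 1 → off.
(5, 2): 2² ≡ 4, rhs ≡ 1 → off.
(3, 1): 1² ≡ 1, rhs ≡ 1 → on.
(4, 6): 6² ≡ 1, rhs ≡ 3 → off.

1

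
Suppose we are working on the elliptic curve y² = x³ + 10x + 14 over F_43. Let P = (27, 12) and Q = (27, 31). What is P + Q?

O

The two points share x = 27 and their y-coordinates satisfy 12 + 31 ≡ 0 (mod 43), so they are inverses. Their sum is O.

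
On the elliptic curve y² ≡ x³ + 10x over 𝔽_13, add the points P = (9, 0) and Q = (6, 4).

(9, 0) + (6, 4). λ = (4 - 0)/(6 - 9) ≡ 4/10 mod 13. 10⁻¹ ≡ 4 (mod 13), so λ ≡ 3.
  x = λ² - 9 - 6 = 9 - 15 ≡ 7; y = λ·(9 - 7) - 0 ≡ 6. → (7, 6)

(7, 6)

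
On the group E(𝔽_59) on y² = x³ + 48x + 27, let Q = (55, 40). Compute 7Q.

(7, 36)

Repeated addition: build up to 7Q.
2Q: tangent at (55, 40): λ = (3·55² + 48)/(2·40) ≡ 37/21. 21⁻¹ ≡ 45 (mod 59) since 21·45 = 945 ≡ 1, so λ ≡ 37·45 ≡ 13.
  x = λ² - 55 - 55 = 169 - 110 ≡ 0; y = λ·(55 - 0) - 40 ≡ 26. → (0, 26)
3Q: (0, 26) + (55, 40). λ = (40 - 26)/(55 - 0) ≡ 14/55 mod 59. 55⁻¹ ≡ 44 (mod 59), so λ ≡ 26.
  x = λ² - 0 - 55 = 676 - 55 ≡ 31; y = λ·(0 - 31) - 26 ≡ 53. → (31, 53)
4Q: (31, 53) + (55, 40). λ = (40 - 53)/(55 - 31) ≡ 46/24 mod 59. 24⁻¹ ≡ 32 (mod 59), so λ ≡ 56.
  x = λ² - 31 - 55 = 3136 - 86 ≡ 41; y = λ·(31 - 41) - 53 ≡ 36. → (41, 36)
5Q: (41, 36) + (55, 40). λ = (40 - 36)/(55 - 41) ≡ 4/14 mod 59. 14⁻¹ ≡ 38 (mod 59) since 14·38 = 532 ≡ 1, so λ ≡ 34.
  x = λ² - 41 - 55 = 1156 - 96 ≡ 57; y = λ·(41 - 57) - 36 ≡ 10. → (57, 10)
6Q: (57, 10) + (55, 40). λ = (40 - 10)/(55 - 57) ≡ 30/57 mod 59. 57⁻¹ ≡ 29 (mod 59) since 57·29 = 1653 ≡ 1, so λ ≡ 44.
  x = λ² - 57 - 55 = 1936 - 112 ≡ 54; y = λ·(57 - 54) - 10 ≡ 4. → (54, 4)
7Q: (54, 4) + (55, 40). λ = (40 - 4)/(55 - 54) ≡ 36/1 mod 59. 1⁻¹ ≡ 1 (mod 59), so λ ≡ 36.
  x = λ² - 54 - 55 = 1296 - 109 ≡ 7; y = λ·(54 - 7) - 4 ≡ 36. → (7, 36)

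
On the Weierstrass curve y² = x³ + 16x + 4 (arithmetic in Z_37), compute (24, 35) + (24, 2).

The two points share x = 24 and their y-coordinates satisfy 35 + 2 ≡ 0 (mod 37), so they are inverses. Their sum is ∞.

O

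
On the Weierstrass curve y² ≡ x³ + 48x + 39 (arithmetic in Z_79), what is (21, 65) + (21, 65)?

tangent at (21, 65): λ = (3·21² + 48)/(2·65) ≡ 28/51. 51⁻¹ ≡ 31 (mod 79), so λ ≡ 28·31 ≡ 78.
  x = λ² - 21 - 21 = 6084 - 42 ≡ 38; y = λ·(21 - 38) - 65 ≡ 31. → (38, 31)

(38, 31)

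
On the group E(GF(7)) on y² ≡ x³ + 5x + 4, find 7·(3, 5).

(4, 2)

Write P = (3, 5).
Double-and-add on 7 = (111)₂. Start with P = (3, 5) for the leading 1-bit.
double: tangent at (3, 5): λ = (3·3² + 5)/(2·5) ≡ 4/3. 3⁻¹ ≡ 5 (mod 7), so λ ≡ 4·5 ≡ 6.
  x = λ² - 3 - 3 = 36 - 6 ≡ 2; y = λ·(3 - 2) - 5 ≡ 1. → (2, 1)
add P: (2, 1) + (3, 5). λ = (5 - 1)/(3 - 2) ≡ 4/1 mod 7. 1⁻¹ ≡ 1 (mod 7), so λ ≡ 4.
  x = λ² - 2 - 3 = 16 - 5 ≡ 4; y = λ·(2 - 4) - 1 ≡ 5. → (4, 5)
double: tangent at (4, 5): λ = (3·4² + 5)/(2·5) ≡ 4/3. 3⁻¹ ≡ 5 (mod 7), so λ ≡ 4·5 ≡ 6.
  x = λ² - 4 - 4 = 36 - 8 ≡ 0; y = λ·(4 - 0) - 5 ≡ 5. → (0, 5)
add P: (0, 5) + (3, 5). λ = (5 - 5)/(3 - 0) ≡ 0/3 mod 7. 3⁻¹ ≡ 5 (mod 7) since 3·5 = 15 ≡ 1, so λ ≡ 0.
  x = λ² - 0 - 3 = 0 - 3 ≡ 4; y = λ·(0 - 4) - 5 ≡ 2. → (4, 2)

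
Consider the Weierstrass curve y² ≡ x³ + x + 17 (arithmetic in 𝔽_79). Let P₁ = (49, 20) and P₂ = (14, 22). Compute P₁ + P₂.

(49, 20) + (14, 22). λ = (22 - 20)/(14 - 49) ≡ 2/44 mod 79. 44⁻¹ ≡ 9 (mod 79), so λ ≡ 18.
  x = λ² - 49 - 14 = 324 - 63 ≡ 24; y = λ·(49 - 24) - 20 ≡ 35. → (24, 35)

(24, 35)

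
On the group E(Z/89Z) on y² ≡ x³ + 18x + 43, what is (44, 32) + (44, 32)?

tangent at (44, 32): λ = (3·44² + 18)/(2·32) ≡ 41/64. 64⁻¹ ≡ 32 (mod 89) since 64·32 = 2048 ≡ 1, so λ ≡ 41·32 ≡ 66.
  x = λ² - 44 - 44 = 4356 - 88 ≡ 85; y = λ·(44 - 85) - 32 ≡ 21. → (85, 21)

(85, 21)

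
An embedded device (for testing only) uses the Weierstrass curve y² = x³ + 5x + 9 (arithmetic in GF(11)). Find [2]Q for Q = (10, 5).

tangent at (10, 5): λ = (3·10² + 5)/(2·5) ≡ 8/10. 10⁻¹ ≡ 10 (mod 11), so λ ≡ 8·10 ≡ 3.
  x = λ² - 10 - 10 = 9 - 20 ≡ 0; y = λ·(10 - 0) - 5 ≡ 3. → (0, 3)

(0, 3)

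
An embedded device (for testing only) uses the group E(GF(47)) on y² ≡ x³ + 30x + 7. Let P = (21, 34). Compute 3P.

O

Repeated addition: build up to 3P.
2P: tangent at (21, 34): λ = (3·21² + 30)/(2·34) ≡ 37/21. 21⁻¹ ≡ 9 (mod 47) since 21·9 = 189 ≡ 1, so λ ≡ 37·9 ≡ 4.
  x = λ² - 21 - 21 = 16 - 42 ≡ 21; y = λ·(21 - 21) - 34 ≡ 13. → (21, 13)
3P: (21, 13) + (21, 34): same x and y₁ ≡ -y₂, so the sum is O.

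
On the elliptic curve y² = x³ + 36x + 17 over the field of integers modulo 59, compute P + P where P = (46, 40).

tangent at (46, 40): λ = (3·46² + 36)/(2·40) ≡ 12/21. 21⁻¹ ≡ 45 (mod 59), so λ ≡ 12·45 ≡ 9.
  x = λ² - 46 - 46 = 81 - 92 ≡ 48; y = λ·(46 - 48) - 40 ≡ 1. → (48, 1)

(48, 1)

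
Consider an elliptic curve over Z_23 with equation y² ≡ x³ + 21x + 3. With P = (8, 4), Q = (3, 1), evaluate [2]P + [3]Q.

(0, 7)

First 2P:
Repeated addition: build up to 2P.
2P: tangent at (8, 4): λ = (3·8² + 21)/(2·4) ≡ 6/8. 8⁻¹ ≡ 3 (mod 23) since 8·3 = 24 ≡ 1, so λ ≡ 6·3 ≡ 18.
  x = λ² - 8 - 8 = 324 - 16 ≡ 9; y = λ·(8 - 9) - 4 ≡ 1. → (9, 1)
2P = (9, 1).
Next 3Q:
Repeated addition: build up to 3Q.
2Q: tangent at (3, 1): λ = (3·3² + 21)/(2·1) ≡ 2/2. 2⁻¹ ≡ 12 (mod 23), so λ ≡ 2·12 ≡ 1.
  x = λ² - 3 - 3 = 1 - 6 ≡ 18; y = λ·(3 - 18) - 1 ≡ 7. → (18, 7)
3Q: (18, 7) + (3, 1). λ = (1 - 7)/(3 - 18) ≡ 17/8 mod 23. 8⁻¹ ≡ 3 (mod 23) since 8·3 = 24 ≡ 1, so λ ≡ 5.
  x = λ² - 18 - 3 = 25 - 21 ≡ 4; y = λ·(18 - 4) - 7 ≡ 17. → (4, 17)
3Q = (4, 17).
Finally 2P + 3Q:
(9, 1) + (4, 17). λ = (17 - 1)/(4 - 9) ≡ 16/18 mod 23. 18⁻¹ ≡ 9 (mod 23) since 18·9 = 162 ≡ 1, so λ ≡ 6.
  x = λ² - 9 - 4 = 36 - 13 ≡ 0; y = λ·(9 - 0) - 1 ≡ 7. → (0, 7)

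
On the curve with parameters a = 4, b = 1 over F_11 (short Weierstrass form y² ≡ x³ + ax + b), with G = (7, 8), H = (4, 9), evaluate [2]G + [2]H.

(5, 5)

First 2G:
Repeated addition: build up to 2G.
2G: tangent at (7, 8): λ = (3·7² + 4)/(2·8) ≡ 8/5. 5⁻¹ ≡ 9 (mod 11), so λ ≡ 8·9 ≡ 6.
  x = λ² - 7 - 7 = 36 - 14 ≡ 0; y = λ·(7 - 0) - 8 ≡ 1. → (0, 1)
2G = (0, 1).
Next 2H:
Repeated addition: build up to 2H.
2H: tangent at (4, 9): λ = (3·4² + 4)/(2·9) ≡ 8/7. 7⁻¹ ≡ 8 (mod 11) since 7·8 = 56 ≡ 1, so λ ≡ 8·8 ≡ 9.
  x = λ² - 4 - 4 = 81 - 8 ≡ 7; y = λ·(4 - 7) - 9 ≡ 8. → (7, 8)
2H = (7, 8).
Finally 2G + 2H:
(0, 1) + (7, 8). λ = (8 - 1)/(7 - 0) ≡ 7/7 mod 11. 7⁻¹ ≡ 8 (mod 11), so λ ≡ 1.
  x = λ² - 0 - 7 = 1 - 7 ≡ 5; y = λ·(0 - 5) - 1 ≡ 5. → (5, 5)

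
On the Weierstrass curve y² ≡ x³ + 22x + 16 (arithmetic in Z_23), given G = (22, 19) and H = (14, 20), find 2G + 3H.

(1, 4)

First 2G:
Repeated addition: build up to 2G.
2G: tangent at (22, 19): λ = (3·22² + 22)/(2·19) ≡ 2/15. 15⁻¹ ≡ 20 (mod 23) since 15·20 = 300 ≡ 1, so λ ≡ 2·20 ≡ 17.
  x = λ² - 22 - 22 = 289 - 44 ≡ 15; y = λ·(22 - 15) - 19 ≡ 8. → (15, 8)
2G = (15, 8).
Next 3H:
Repeated addition: build up to 3H.
2H: tangent at (14, 20): λ = (3·14² + 22)/(2·20) ≡ 12/17. 17⁻¹ ≡ 19 (mod 23) since 17·19 = 323 ≡ 1, so λ ≡ 12·19 ≡ 21.
  x = λ² - 14 - 14 = 441 - 28 ≡ 22; y = λ·(14 - 22) - 20 ≡ 19. → (22, 19)
3H: (22, 19) + (14, 20). λ = (20 - 19)/(14 - 22) ≡ 1/15 mod 23. 15⁻¹ ≡ 20 (mod 23), so λ ≡ 20.
  x = λ² - 22 - 14 = 400 - 36 ≡ 19; y = λ·(22 - 19) - 19 ≡ 18. → (19, 18)
3H = (19, 18).
Finally 2G + 3H:
(15, 8) + (19, 18). λ = (18 - 8)/(19 - 15) ≡ 10/4 mod 23. 4⁻¹ ≡ 6 (mod 23) since 4·6 = 24 ≡ 1, so λ ≡ 14.
  x = λ² - 15 - 19 = 196 - 34 ≡ 1; y = λ·(15 - 1) - 8 ≡ 4. → (1, 4)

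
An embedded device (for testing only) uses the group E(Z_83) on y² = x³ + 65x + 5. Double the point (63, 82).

tangent at (63, 82): λ = (3·63² + 65)/(2·82) ≡ 20/81. 81⁻¹ ≡ 41 (mod 83), so λ ≡ 20·41 ≡ 73.
  x = λ² - 63 - 63 = 5329 - 126 ≡ 57; y = λ·(63 - 57) - 82 ≡ 24. → (57, 24)

(57, 24)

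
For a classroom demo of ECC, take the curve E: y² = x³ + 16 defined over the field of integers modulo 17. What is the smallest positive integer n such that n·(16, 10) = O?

2P: tangent at (16, 10): λ = (3·16² + 0)/(2·10) ≡ 3/3. 3⁻¹ ≡ 6 (mod 17), so λ ≡ 3·6 ≡ 1.
  x = λ² - 16 - 16 = 1 - 32 ≡ 3; y = λ·(16 - 3) - 10 ≡ 3. → (3, 3)
3P: (3, 3) + (16, 10). λ = (10 - 3)/(16 - 3) ≡ 7/13 mod 17. 13⁻¹ ≡ 4 (mod 17) since 13·4 = 52 ≡ 1, so λ ≡ 11.
  x = λ² - 3 - 16 = 121 - 19 ≡ 0; y = λ·(3 - 0) - 3 ≡ 13. → (0, 13)
4P: (0, 13) + (16, 10). λ = (10 - 13)/(16 - 0) ≡ 14/16 mod 17. 16⁻¹ ≡ 16 (mod 17) since 16·16 = 256 ≡ 1, so λ ≡ 3.
  x = λ² - 0 - 16 = 9 - 16 ≡ 10; y = λ·(0 - 10) - 13 ≡ 8. → (10, 8)
5P: (10, 8) + (16, 10). λ = (10 - 8)/(16 - 10) ≡ 2/6 mod 17. 6⁻¹ ≡ 3 (mod 17), so λ ≡ 6.
  x = λ² - 10 - 16 = 36 - 26 ≡ 10; y = λ·(10 - 10) - 8 ≡ 9. → (10, 9)
6P: (10, 9) + (16, 10). λ = (10 - 9)/(16 - 10) ≡ 1/6 mod 17. 6⁻¹ ≡ 3 (mod 17) since 6·3 = 18 ≡ 1, so λ ≡ 3.
  x = λ² - 10 - 16 = 9 - 26 ≡ 0; y = λ·(10 - 0) - 9 ≡ 4. → (0, 4)
7P: (0, 4) + (16, 10). λ = (10 - 4)/(16 - 0) ≡ 6/16 mod 17. 16⁻¹ ≡ 16 (mod 17), so λ ≡ 11.
  x = λ² - 0 - 16 = 121 - 16 ≡ 3; y = λ·(0 - 3) - 4 ≡ 14. → (3, 14)
8P: (3, 14) + (16, 10). λ = (10 - 14)/(16 - 3) ≡ 13/13 mod 17. 13⁻¹ ≡ 4 (mod 17) since 13·4 = 52 ≡ 1, so λ ≡ 1.
  x = λ² - 3 - 16 = 1 - 19 ≡ 16; y = λ·(3 - 16) - 14 ≡ 7. → (16, 7)
9P: (16, 7) + (16, 10): same x and y₁ ≡ -y₂, so the sum is O.
9P = O, so the order is 9.

9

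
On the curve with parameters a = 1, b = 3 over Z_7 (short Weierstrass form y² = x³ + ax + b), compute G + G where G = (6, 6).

(6, 1)

tangent at (6, 6): λ = (3·6² + 1)/(2·6) ≡ 4/5. 5⁻¹ ≡ 3 (mod 7) since 5·3 = 15 ≡ 1, so λ ≡ 4·3 ≡ 5.
  x = λ² - 6 - 6 = 25 - 12 ≡ 6; y = λ·(6 - 6) - 6 ≡ 1. → (6, 1)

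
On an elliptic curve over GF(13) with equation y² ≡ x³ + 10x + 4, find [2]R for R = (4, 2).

tangent at (4, 2): λ = (3·4² + 10)/(2·2) ≡ 6/4. 4⁻¹ ≡ 10 (mod 13) since 4·10 = 40 ≡ 1, so λ ≡ 6·10 ≡ 8.
  x = λ² - 4 - 4 = 64 - 8 ≡ 4; y = λ·(4 - 4) - 2 ≡ 11. → (4, 11)

(4, 11)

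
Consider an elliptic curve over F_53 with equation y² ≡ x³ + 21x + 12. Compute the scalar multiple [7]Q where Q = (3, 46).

(13, 16)

Double-and-add on 7 = (111)₂. Start with Q = (3, 46) for the leading 1-bit.
double: tangent at (3, 46): λ = (3·3² + 21)/(2·46) ≡ 48/39. 39⁻¹ ≡ 34 (mod 53) since 39·34 = 1326 ≡ 1, so λ ≡ 48·34 ≡ 42.
  x = λ² - 3 - 3 = 1764 - 6 ≡ 9; y = λ·(3 - 9) - 46 ≡ 20. → (9, 20)
add Q: (9, 20) + (3, 46). λ = (46 - 20)/(3 - 9) ≡ 26/47 mod 53. 47⁻¹ ≡ 44 (mod 53) since 47·44 = 2068 ≡ 1, so λ ≡ 31.
  x = λ² - 9 - 3 = 961 - 12 ≡ 48; y = λ·(9 - 48) - 20 ≡ 43. → (48, 43)
double: tangent at (48, 43): λ = (3·48² + 21)/(2·43) ≡ 43/33. 33⁻¹ ≡ 45 (mod 53), so λ ≡ 43·45 ≡ 27.
  x = λ² - 48 - 48 = 729 - 96 ≡ 50; y = λ·(48 - 50) - 43 ≡ 9. → (50, 9)
add Q: (50, 9) + (3, 46). λ = (46 - 9)/(3 - 50) ≡ 37/6 mod 53. 6⁻¹ ≡ 9 (mod 53) since 6·9 = 54 ≡ 1, so λ ≡ 15.
  x = λ² - 50 - 3 = 225 - 53 ≡ 13; y = λ·(50 - 13) - 9 ≡ 16. → (13, 16)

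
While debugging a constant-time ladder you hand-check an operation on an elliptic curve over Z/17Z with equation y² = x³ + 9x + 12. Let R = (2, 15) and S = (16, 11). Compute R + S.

(14, 3)

(2, 15) + (16, 11). λ = (11 - 15)/(16 - 2) ≡ 13/14 mod 17. 14⁻¹ ≡ 11 (mod 17), so λ ≡ 7.
  x = λ² - 2 - 16 = 49 - 18 ≡ 14; y = λ·(2 - 14) - 15 ≡ 3. → (14, 3)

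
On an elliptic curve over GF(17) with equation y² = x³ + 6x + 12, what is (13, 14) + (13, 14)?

tangent at (13, 14): λ = (3·13² + 6)/(2·14) ≡ 3/11. 11⁻¹ ≡ 14 (mod 17) since 11·14 = 154 ≡ 1, so λ ≡ 3·14 ≡ 8.
  x = λ² - 13 - 13 = 64 - 26 ≡ 4; y = λ·(13 - 4) - 14 ≡ 7. → (4, 7)

(4, 7)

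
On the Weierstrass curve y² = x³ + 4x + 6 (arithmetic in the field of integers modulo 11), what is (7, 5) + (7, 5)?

(6, 9)

tangent at (7, 5): λ = (3·7² + 4)/(2·5) ≡ 8/10. 10⁻¹ ≡ 10 (mod 11), so λ ≡ 8·10 ≡ 3.
  x = λ² - 7 - 7 = 9 - 14 ≡ 6; y = λ·(7 - 6) - 5 ≡ 9. → (6, 9)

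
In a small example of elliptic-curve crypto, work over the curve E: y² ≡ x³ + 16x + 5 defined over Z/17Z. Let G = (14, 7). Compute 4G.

Double-and-add on 4 = (100)₂. Start with G = (14, 7) for the leading 1-bit.
double: tangent at (14, 7): λ = (3·14² + 16)/(2·7) ≡ 9/14. 14⁻¹ ≡ 11 (mod 17), so λ ≡ 9·11 ≡ 14.
  x = λ² - 14 - 14 = 196 - 28 ≡ 15; y = λ·(14 - 15) - 7 ≡ 13. → (15, 13)
double: tangent at (15, 13): λ = (3·15² + 16)/(2·13) ≡ 11/9. 9⁻¹ ≡ 2 (mod 17) since 9·2 = 18 ≡ 1, so λ ≡ 11·2 ≡ 5.
  x = λ² - 15 - 15 = 25 - 30 ≡ 12; y = λ·(15 - 12) - 13 ≡ 2. → (12, 2)

(12, 2)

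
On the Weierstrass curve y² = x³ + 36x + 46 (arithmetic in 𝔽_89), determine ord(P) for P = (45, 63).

2P: tangent at (45, 63): λ = (3·45² + 36)/(2·63) ≡ 59/37. 37⁻¹ ≡ 77 (mod 89), so λ ≡ 59·77 ≡ 4.
  x = λ² - 45 - 45 = 16 - 90 ≡ 15; y = λ·(45 - 15) - 63 ≡ 57. → (15, 57)
3P: (15, 57) + (45, 63). λ = (63 - 57)/(45 - 15) ≡ 6/30 mod 89. 30⁻¹ ≡ 3 (mod 89), so λ ≡ 18.
  x = λ² - 15 - 45 = 324 - 60 ≡ 86; y = λ·(15 - 86) - 57 ≡ 0. → (86, 0)
4P: (86, 0) + (45, 63). λ = (63 - 0)/(45 - 86) ≡ 63/48 mod 89. 48⁻¹ ≡ 13 (mod 89), so λ ≡ 18.
  x = λ² - 86 - 45 = 324 - 131 ≡ 15; y = λ·(86 - 15) - 0 ≡ 32. → (15, 32)
5P: (15, 32) + (45, 63). λ = (63 - 32)/(45 - 15) ≡ 31/30 mod 89. 30⁻¹ ≡ 3 (mod 89) since 30·3 = 90 ≡ 1, so λ ≡ 4.
  x = λ² - 15 - 45 = 16 - 60 ≡ 45; y = λ·(15 - 45) - 32 ≡ 26. → (45, 26)
6P: (45, 26) + (45, 63): same x and y₁ ≡ -y₂, so the sum is the point at infinity.
6P = the point at infinity, so the order is 6.

6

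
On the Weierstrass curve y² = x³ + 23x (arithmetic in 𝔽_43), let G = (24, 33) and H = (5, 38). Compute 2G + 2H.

First 2G:
Repeated addition: build up to 2G.
2G: tangent at (24, 33): λ = (3·24² + 23)/(2·33) ≡ 31/23. 23⁻¹ ≡ 15 (mod 43) since 23·15 = 345 ≡ 1, so λ ≡ 31·15 ≡ 35.
  x = λ² - 24 - 24 = 1225 - 48 ≡ 16; y = λ·(24 - 16) - 33 ≡ 32. → (16, 32)
2G = (16, 32).
Next 2H:
Repeated addition: build up to 2H.
2H: tangent at (5, 38): λ = (3·5² + 23)/(2·38) ≡ 12/33. 33⁻¹ ≡ 30 (mod 43) since 33·30 = 990 ≡ 1, so λ ≡ 12·30 ≡ 16.
  x = λ² - 5 - 5 = 256 - 10 ≡ 31; y = λ·(5 - 31) - 38 ≡ 19. → (31, 19)
2H = (31, 19).
Finally 2G + 2H:
(16, 32) + (31, 19). λ = (19 - 32)/(31 - 16) ≡ 30/15 mod 43. 15⁻¹ ≡ 23 (mod 43), so λ ≡ 2.
  x = λ² - 16 - 31 = 4 - 47 ≡ 0; y = λ·(16 - 0) - 32 ≡ 0. → (0, 0)

(0, 0)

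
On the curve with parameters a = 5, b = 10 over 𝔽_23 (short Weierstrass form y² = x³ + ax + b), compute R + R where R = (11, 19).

tangent at (11, 19): λ = (3·11² + 5)/(2·19) ≡ 0/15. 15⁻¹ ≡ 20 (mod 23), so λ ≡ 0·20 ≡ 0.
  x = λ² - 11 - 11 = 0 - 22 ≡ 1; y = λ·(11 - 1) - 19 ≡ 4. → (1, 4)

(1, 4)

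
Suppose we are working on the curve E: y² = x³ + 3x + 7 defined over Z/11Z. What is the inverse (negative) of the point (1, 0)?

-(1, 0) = (1, -0 mod 11) = (1, 0).

(1, 0)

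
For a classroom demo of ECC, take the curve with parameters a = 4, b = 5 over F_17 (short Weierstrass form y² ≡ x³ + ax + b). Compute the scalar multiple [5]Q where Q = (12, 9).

Double-and-add on 5 = (101)₂. Start with Q = (12, 9) for the leading 1-bit.
double: tangent at (12, 9): λ = (3·12² + 4)/(2·9) ≡ 11/1. 1⁻¹ ≡ 1 (mod 17), so λ ≡ 11·1 ≡ 11.
  x = λ² - 12 - 12 = 121 - 24 ≡ 12; y = λ·(12 - 12) - 9 ≡ 8. → (12, 8)
double: tangent at (12, 8): λ = (3·12² + 4)/(2·8) ≡ 11/16. 16⁻¹ ≡ 16 (mod 17), so λ ≡ 11·16 ≡ 6.
  x = λ² - 12 - 12 = 36 - 24 ≡ 12; y = λ·(12 - 12) - 8 ≡ 9. → (12, 9)
add Q: tangent at (12, 9): λ = (3·12² + 4)/(2·9) ≡ 11/1. 1⁻¹ ≡ 1 (mod 17), so λ ≡ 11·1 ≡ 11.
  x = λ² - 12 - 12 = 121 - 24 ≡ 12; y = λ·(12 - 12) - 9 ≡ 8. → (12, 8)

(12, 8)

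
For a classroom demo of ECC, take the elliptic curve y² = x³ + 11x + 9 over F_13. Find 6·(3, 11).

O

Write Q = (3, 11).
Double-and-add on 6 = (110)₂. Start with Q = (3, 11) for the leading 1-bit.
double: tangent at (3, 11): λ = (3·3² + 11)/(2·11) ≡ 12/9. 9⁻¹ ≡ 3 (mod 13), so λ ≡ 12·3 ≡ 10.
  x = λ² - 3 - 3 = 100 - 6 ≡ 3; y = λ·(3 - 3) - 11 ≡ 2. → (3, 2)
add Q: (3, 2) + (3, 11): same x and y₁ ≡ -y₂, so the sum is the point at infinity.
double: the point at infinity + the point at infinity = the point at infinity (identity).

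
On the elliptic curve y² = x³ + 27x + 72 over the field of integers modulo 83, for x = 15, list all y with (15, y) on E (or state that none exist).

none

x³ + 27x + 72 = 3852 ≡ 34 (mod 83).
34 is a non-residue mod 83; no y exists.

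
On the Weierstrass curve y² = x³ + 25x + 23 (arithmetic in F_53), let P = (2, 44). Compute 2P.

tangent at (2, 44): λ = (3·2² + 25)/(2·44) ≡ 37/35. 35⁻¹ ≡ 50 (mod 53), so λ ≡ 37·50 ≡ 48.
  x = λ² - 2 - 2 = 2304 - 4 ≡ 21; y = λ·(2 - 21) - 44 ≡ 51. → (21, 51)

(21, 51)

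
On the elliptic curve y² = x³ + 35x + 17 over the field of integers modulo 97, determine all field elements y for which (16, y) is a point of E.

x³ + 35x + 17 = 4673 ≡ 17 (mod 97).
17 is a non-residue mod 97; no y exists.

none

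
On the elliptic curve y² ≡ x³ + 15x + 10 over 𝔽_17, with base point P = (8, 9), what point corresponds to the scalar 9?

(10, 15)

Repeated addition: build up to 9P.
2P: tangent at (8, 9): λ = (3·8² + 15)/(2·9) ≡ 3/1. 1⁻¹ ≡ 1 (mod 17), so λ ≡ 3·1 ≡ 3.
  x = λ² - 8 - 8 = 9 - 16 ≡ 10; y = λ·(8 - 10) - 9 ≡ 2. → (10, 2)
3P: (10, 2) + (8, 9). λ = (9 - 2)/(8 - 10) ≡ 7/15 mod 17. 15⁻¹ ≡ 8 (mod 17), so λ ≡ 5.
  x = λ² - 10 - 8 = 25 - 18 ≡ 7; y = λ·(10 - 7) - 2 ≡ 13. → (7, 13)
4P: (7, 13) + (8, 9). λ = (9 - 13)/(8 - 7) ≡ 13/1 mod 17. 1⁻¹ ≡ 1 (mod 17) since 1·1 = 1 ≡ 1, so λ ≡ 13.
  x = λ² - 7 - 8 = 169 - 15 ≡ 1; y = λ·(7 - 1) - 13 ≡ 14. → (1, 14)
5P: (1, 14) + (8, 9). λ = (9 - 14)/(8 - 1) ≡ 12/7 mod 17. 7⁻¹ ≡ 5 (mod 17), so λ ≡ 9.
  x = λ² - 1 - 8 = 81 - 9 ≡ 4; y = λ·(1 - 4) - 14 ≡ 10. → (4, 10)
6P: (4, 10) + (8, 9). λ = (9 - 10)/(8 - 4) ≡ 16/4 mod 17. 4⁻¹ ≡ 13 (mod 17), so λ ≡ 4.
  x = λ² - 4 - 8 = 16 - 12 ≡ 4; y = λ·(4 - 4) - 10 ≡ 7. → (4, 7)
7P: (4, 7) + (8, 9). λ = (9 - 7)/(8 - 4) ≡ 2/4 mod 17. 4⁻¹ ≡ 13 (mod 17), so λ ≡ 9.
  x = λ² - 4 - 8 = 81 - 12 ≡ 1; y = λ·(4 - 1) - 7 ≡ 3. → (1, 3)
8P: (1, 3) + (8, 9). λ = (9 - 3)/(8 - 1) ≡ 6/7 mod 17. 7⁻¹ ≡ 5 (mod 17), so λ ≡ 13.
  x = λ² - 1 - 8 = 169 - 9 ≡ 7; y = λ·(1 - 7) - 3 ≡ 4. → (7, 4)
9P: (7, 4) + (8, 9). λ = (9 - 4)/(8 - 7) ≡ 5/1 mod 17. 1⁻¹ ≡ 1 (mod 17) since 1·1 = 1 ≡ 1, so λ ≡ 5.
  x = λ² - 7 - 8 = 25 - 15 ≡ 10; y = λ·(7 - 10) - 4 ≡ 15. → (10, 15)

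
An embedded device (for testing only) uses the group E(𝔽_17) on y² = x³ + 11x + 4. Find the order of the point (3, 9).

2P: tangent at (3, 9): λ = (3·3² + 11)/(2·9) ≡ 4/1. 1⁻¹ ≡ 1 (mod 17) since 1·1 = 1 ≡ 1, so λ ≡ 4·1 ≡ 4.
  x = λ² - 3 - 3 = 16 - 6 ≡ 10; y = λ·(3 - 10) - 9 ≡ 14. → (10, 14)
3P: (10, 14) + (3, 9). λ = (9 - 14)/(3 - 10) ≡ 12/10 mod 17. 10⁻¹ ≡ 12 (mod 17), so λ ≡ 8.
  x = λ² - 10 - 3 = 64 - 13 ≡ 0; y = λ·(10 - 0) - 14 ≡ 15. → (0, 15)
4P: (0, 15) + (3, 9). λ = (9 - 15)/(3 - 0) ≡ 11/3 mod 17. 3⁻¹ ≡ 6 (mod 17) since 3·6 = 18 ≡ 1, so λ ≡ 15.
  x = λ² - 0 - 3 = 225 - 3 ≡ 1; y = λ·(0 - 1) - 15 ≡ 4. → (1, 4)
5P: (1, 4) + (3, 9). λ = (9 - 4)/(3 - 1) ≡ 5/2 mod 17. 2⁻¹ ≡ 9 (mod 17), so λ ≡ 11.
  x = λ² - 1 - 3 = 121 - 4 ≡ 15; y = λ·(1 - 15) - 4 ≡ 12. → (15, 12)
6P: (15, 12) + (3, 9). λ = (9 - 12)/(3 - 15) ≡ 14/5 mod 17. 5⁻¹ ≡ 7 (mod 17) since 5·7 = 35 ≡ 1, so λ ≡ 13.
  x = λ² - 15 - 3 = 169 - 18 ≡ 15; y = λ·(15 - 15) - 12 ≡ 5. → (15, 5)
7P: (15, 5) + (3, 9). λ = (9 - 5)/(3 - 15) ≡ 4/5 mod 17. 5⁻¹ ≡ 7 (mod 17), so λ ≡ 11.
  x = λ² - 15 - 3 = 121 - 18 ≡ 1; y = λ·(15 - 1) - 5 ≡ 13. → (1, 13)
8P: (1, 13) + (3, 9). λ = (9 - 13)/(3 - 1) ≡ 13/2 mod 17. 2⁻¹ ≡ 9 (mod 17) since 2·9 = 18 ≡ 1, so λ ≡ 15.
  x = λ² - 1 - 3 = 225 - 4 ≡ 0; y = λ·(1 - 0) - 13 ≡ 2. → (0, 2)
9P: (0, 2) + (3, 9). λ = (9 - 2)/(3 - 0) ≡ 7/3 mod 17. 3⁻¹ ≡ 6 (mod 17), so λ ≡ 8.
  x = λ² - 0 - 3 = 64 - 3 ≡ 10; y = λ·(0 - 10) - 2 ≡ 3. → (10, 3)
10P: (10, 3) + (3, 9). λ = (9 - 3)/(3 - 10) ≡ 6/10 mod 17. 10⁻¹ ≡ 12 (mod 17), so λ ≡ 4.
  x = λ² - 10 - 3 = 16 - 13 ≡ 3; y = λ·(10 - 3) - 3 ≡ 8. → (3, 8)
11P: (3, 8) + (3, 9): same x and y₁ ≡ -y₂, so the sum is O.
11P = O, so the order is 11.

11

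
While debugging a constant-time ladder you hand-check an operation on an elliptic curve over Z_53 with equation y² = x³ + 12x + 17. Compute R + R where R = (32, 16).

(51, 41)

tangent at (32, 16): λ = (3·32² + 12)/(2·16) ≡ 10/32. 32⁻¹ ≡ 5 (mod 53), so λ ≡ 10·5 ≡ 50.
  x = λ² - 32 - 32 = 2500 - 64 ≡ 51; y = λ·(32 - 51) - 16 ≡ 41. → (51, 41)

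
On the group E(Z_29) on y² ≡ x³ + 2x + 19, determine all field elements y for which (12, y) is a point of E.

x³ + 2x + 19 = 1771 ≡ 2 (mod 29).
2 is a non-residue mod 29; no y exists.

none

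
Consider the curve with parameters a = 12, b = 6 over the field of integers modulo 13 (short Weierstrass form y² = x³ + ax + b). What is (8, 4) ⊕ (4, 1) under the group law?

(8, 4) + (4, 1). λ = (1 - 4)/(4 - 8) ≡ 10/9 mod 13. 9⁻¹ ≡ 3 (mod 13), so λ ≡ 4.
  x = λ² - 8 - 4 = 16 - 12 ≡ 4; y = λ·(8 - 4) - 4 ≡ 12. → (4, 12)

(4, 12)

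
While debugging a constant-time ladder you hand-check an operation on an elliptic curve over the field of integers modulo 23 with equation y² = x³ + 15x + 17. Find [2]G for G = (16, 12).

(15, 12)

tangent at (16, 12): λ = (3·16² + 15)/(2·12) ≡ 1/1. 1⁻¹ ≡ 1 (mod 23), so λ ≡ 1·1 ≡ 1.
  x = λ² - 16 - 16 = 1 - 32 ≡ 15; y = λ·(16 - 15) - 12 ≡ 12. → (15, 12)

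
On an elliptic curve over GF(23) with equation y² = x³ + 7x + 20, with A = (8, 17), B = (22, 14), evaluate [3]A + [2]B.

(10, 3)

First 3A:
Repeated addition: build up to 3A.
2A: tangent at (8, 17): λ = (3·8² + 7)/(2·17) ≡ 15/11. 11⁻¹ ≡ 21 (mod 23), so λ ≡ 15·21 ≡ 16.
  x = λ² - 8 - 8 = 256 - 16 ≡ 10; y = λ·(8 - 10) - 17 ≡ 20. → (10, 20)
3A: (10, 20) + (8, 17). λ = (17 - 20)/(8 - 10) ≡ 20/21 mod 23. 21⁻¹ ≡ 11 (mod 23), so λ ≡ 13.
  x = λ² - 10 - 8 = 169 - 18 ≡ 13; y = λ·(10 - 13) - 20 ≡ 10. → (13, 10)
3A = (13, 10).
Next 2B:
Repeated addition: build up to 2B.
2B: tangent at (22, 14): λ = (3·22² + 7)/(2·14) ≡ 10/5. 5⁻¹ ≡ 14 (mod 23), so λ ≡ 10·14 ≡ 2.
  x = λ² - 22 - 22 = 4 - 44 ≡ 6; y = λ·(22 - 6) - 14 ≡ 18. → (6, 18)
2B = (6, 18).
Finally 3A + 2B:
(13, 10) + (6, 18). λ = (18 - 10)/(6 - 13) ≡ 8/16 mod 23. 16⁻¹ ≡ 13 (mod 23), so λ ≡ 12.
  x = λ² - 13 - 6 = 144 - 19 ≡ 10; y = λ·(13 - 10) - 10 ≡ 3. → (10, 3)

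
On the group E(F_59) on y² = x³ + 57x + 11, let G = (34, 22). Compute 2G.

(51, 20)

tangent at (34, 22): λ = (3·34² + 57)/(2·22) ≡ 44/44. 44⁻¹ ≡ 55 (mod 59) since 44·55 = 2420 ≡ 1, so λ ≡ 44·55 ≡ 1.
  x = λ² - 34 - 34 = 1 - 68 ≡ 51; y = λ·(34 - 51) - 22 ≡ 20. → (51, 20)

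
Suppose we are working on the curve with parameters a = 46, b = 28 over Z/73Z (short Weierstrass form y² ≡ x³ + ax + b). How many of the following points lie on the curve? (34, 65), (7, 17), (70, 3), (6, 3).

(34, 65): 65² ≡ 64, rhs ≡ 16 → off.
(7, 17): 17² ≡ 70, rhs ≡ 36 → off.
(70, 3): 3² ≡ 9, rhs ≡ 9 → on.
(6, 3): 3² ≡ 9, rhs ≡ 9 → on.

2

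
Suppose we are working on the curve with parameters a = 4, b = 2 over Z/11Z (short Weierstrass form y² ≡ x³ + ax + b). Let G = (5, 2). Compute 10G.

(4, 7)

Repeated addition: build up to 10G.
2G: tangent at (5, 2): λ = (3·5² + 4)/(2·2) ≡ 2/4. 4⁻¹ ≡ 3 (mod 11), so λ ≡ 2·3 ≡ 6.
  x = λ² - 5 - 5 = 36 - 10 ≡ 4; y = λ·(5 - 4) - 2 ≡ 4. → (4, 4)
3G: (4, 4) + (5, 2). λ = (2 - 4)/(5 - 4) ≡ 9/1 mod 11. 1⁻¹ ≡ 1 (mod 11), so λ ≡ 9.
  x = λ² - 4 - 5 = 81 - 9 ≡ 6; y = λ·(4 - 6) - 4 ≡ 0. → (6, 0)
4G: (6, 0) + (5, 2). λ = (2 - 0)/(5 - 6) ≡ 2/10 mod 11. 10⁻¹ ≡ 10 (mod 11) since 10·10 = 100 ≡ 1, so λ ≡ 9.
  x = λ² - 6 - 5 = 81 - 11 ≡ 4; y = λ·(6 - 4) - 0 ≡ 7. → (4, 7)
5G: (4, 7) + (5, 2). λ = (2 - 7)/(5 - 4) ≡ 6/1 mod 11. 1⁻¹ ≡ 1 (mod 11), so λ ≡ 6.
  x = λ² - 4 - 5 = 36 - 9 ≡ 5; y = λ·(4 - 5) - 7 ≡ 9. → (5, 9)
6G: (5, 9) + (5, 2): same x and y₁ ≡ -y₂, so the sum is ∞.
7G: ∞ + (5, 2) = (5, 2) (identity).
8G: tangent at (5, 2): λ = (3·5² + 4)/(2·2) ≡ 2/4. 4⁻¹ ≡ 3 (mod 11), so λ ≡ 2·3 ≡ 6.
  x = λ² - 5 - 5 = 36 - 10 ≡ 4; y = λ·(5 - 4) - 2 ≡ 4. → (4, 4)
9G: (4, 4) + (5, 2). λ = (2 - 4)/(5 - 4) ≡ 9/1 mod 11. 1⁻¹ ≡ 1 (mod 11) since 1·1 = 1 ≡ 1, so λ ≡ 9.
  x = λ² - 4 - 5 = 81 - 9 ≡ 6; y = λ·(4 - 6) - 4 ≡ 0. → (6, 0)
10G: (6, 0) + (5, 2). λ = (2 - 0)/(5 - 6) ≡ 2/10 mod 11. 10⁻¹ ≡ 10 (mod 11), so λ ≡ 9.
  x = λ² - 6 - 5 = 81 - 11 ≡ 4; y = λ·(6 - 4) - 0 ≡ 7. → (4, 7)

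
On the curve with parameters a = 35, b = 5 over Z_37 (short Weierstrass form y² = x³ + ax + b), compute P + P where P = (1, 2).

tangent at (1, 2): λ = (3·1² + 35)/(2·2) ≡ 1/4. 4⁻¹ ≡ 28 (mod 37) since 4·28 = 112 ≡ 1, so λ ≡ 1·28 ≡ 28.
  x = λ² - 1 - 1 = 784 - 2 ≡ 5; y = λ·(1 - 5) - 2 ≡ 34. → (5, 34)

(5, 34)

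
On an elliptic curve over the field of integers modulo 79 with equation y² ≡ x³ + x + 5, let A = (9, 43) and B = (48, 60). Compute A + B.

(9, 43) + (48, 60). λ = (60 - 43)/(48 - 9) ≡ 17/39 mod 79. 39⁻¹ ≡ 77 (mod 79), so λ ≡ 45.
  x = λ² - 9 - 48 = 2025 - 57 ≡ 72; y = λ·(9 - 72) - 43 ≡ 45. → (72, 45)

(72, 45)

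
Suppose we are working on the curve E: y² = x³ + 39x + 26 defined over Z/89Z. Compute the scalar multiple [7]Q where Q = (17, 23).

(43, 65)

Repeated addition: build up to 7Q.
2Q: tangent at (17, 23): λ = (3·17² + 39)/(2·23) ≡ 16/46. 46⁻¹ ≡ 60 (mod 89), so λ ≡ 16·60 ≡ 70.
  x = λ² - 17 - 17 = 4900 - 34 ≡ 60; y = λ·(17 - 60) - 23 ≡ 82. → (60, 82)
3Q: (60, 82) + (17, 23). λ = (23 - 82)/(17 - 60) ≡ 30/46 mod 89. 46⁻¹ ≡ 60 (mod 89), so λ ≡ 20.
  x = λ² - 60 - 17 = 400 - 77 ≡ 56; y = λ·(60 - 56) - 82 ≡ 87. → (56, 87)
4Q: (56, 87) + (17, 23). λ = (23 - 87)/(17 - 56) ≡ 25/50 mod 89. 50⁻¹ ≡ 73 (mod 89) since 50·73 = 3650 ≡ 1, so λ ≡ 45.
  x = λ² - 56 - 17 = 2025 - 73 ≡ 83; y = λ·(56 - 83) - 87 ≡ 33. → (83, 33)
5Q: (83, 33) + (17, 23). λ = (23 - 33)/(17 - 83) ≡ 79/23 mod 89. 23⁻¹ ≡ 31 (mod 89) since 23·31 = 713 ≡ 1, so λ ≡ 46.
  x = λ² - 83 - 17 = 2116 - 100 ≡ 58; y = λ·(83 - 58) - 33 ≡ 49. → (58, 49)
6Q: (58, 49) + (17, 23). λ = (23 - 49)/(17 - 58) ≡ 63/48 mod 89. 48⁻¹ ≡ 13 (mod 89), so λ ≡ 18.
  x = λ² - 58 - 17 = 324 - 75 ≡ 71; y = λ·(58 - 71) - 49 ≡ 73. → (71, 73)
7Q: (71, 73) + (17, 23). λ = (23 - 73)/(17 - 71) ≡ 39/35 mod 89. 35⁻¹ ≡ 28 (mod 89), so λ ≡ 24.
  x = λ² - 71 - 17 = 576 - 88 ≡ 43; y = λ·(71 - 43) - 73 ≡ 65. → (43, 65)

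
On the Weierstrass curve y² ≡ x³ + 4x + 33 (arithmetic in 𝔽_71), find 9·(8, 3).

Write G = (8, 3).
Double-and-add on 9 = (1001)₂. Start with G = (8, 3) for the leading 1-bit.
double: tangent at (8, 3): λ = (3·8² + 4)/(2·3) ≡ 54/6. 6⁻¹ ≡ 12 (mod 71), so λ ≡ 54·12 ≡ 9.
  x = λ² - 8 - 8 = 81 - 16 ≡ 65; y = λ·(8 - 65) - 3 ≡ 52. → (65, 52)
double: tangent at (65, 52): λ = (3·65² + 4)/(2·52) ≡ 41/33. 33⁻¹ ≡ 28 (mod 71) since 33·28 = 924 ≡ 1, so λ ≡ 41·28 ≡ 12.
  x = λ² - 65 - 65 = 144 - 130 ≡ 14; y = λ·(65 - 14) - 52 ≡ 63. → (14, 63)
double: tangent at (14, 63): λ = (3·14² + 4)/(2·63) ≡ 24/55. 55⁻¹ ≡ 31 (mod 71), so λ ≡ 24·31 ≡ 34.
  x = λ² - 14 - 14 = 1156 - 28 ≡ 63; y = λ·(14 - 63) - 63 ≡ 46. → (63, 46)
add G: (63, 46) + (8, 3). λ = (3 - 46)/(8 - 63) ≡ 28/16 mod 71. 16⁻¹ ≡ 40 (mod 71), so λ ≡ 55.
  x = λ² - 63 - 8 = 3025 - 71 ≡ 43; y = λ·(63 - 43) - 46 ≡ 60. → (43, 60)

(43, 60)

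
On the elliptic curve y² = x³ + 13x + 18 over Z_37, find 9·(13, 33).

(25, 13)

Write G = (13, 33).
Repeated addition: build up to 9G.
2G: tangent at (13, 33): λ = (3·13² + 13)/(2·33) ≡ 2/29. 29⁻¹ ≡ 23 (mod 37), so λ ≡ 2·23 ≡ 9.
  x = λ² - 13 - 13 = 81 - 26 ≡ 18; y = λ·(13 - 18) - 33 ≡ 33. → (18, 33)
3G: (18, 33) + (13, 33). λ = (33 - 33)/(13 - 18) ≡ 0/32 mod 37. 32⁻¹ ≡ 22 (mod 37), so λ ≡ 0.
  x = λ² - 18 - 13 = 0 - 31 ≡ 6; y = λ·(18 - 6) - 33 ≡ 4. → (6, 4)
4G: (6, 4) + (13, 33). λ = (33 - 4)/(13 - 6) ≡ 29/7 mod 37. 7⁻¹ ≡ 16 (mod 37), so λ ≡ 20.
  x = λ² - 6 - 13 = 400 - 19 ≡ 11; y = λ·(6 - 11) - 4 ≡ 7. → (11, 7)
5G: (11, 7) + (13, 33). λ = (33 - 7)/(13 - 11) ≡ 26/2 mod 37. 2⁻¹ ≡ 19 (mod 37) since 2·19 = 38 ≡ 1, so λ ≡ 13.
  x = λ² - 11 - 13 = 169 - 24 ≡ 34; y = λ·(11 - 34) - 7 ≡ 27. → (34, 27)
6G: (34, 27) + (13, 33). λ = (33 - 27)/(13 - 34) ≡ 6/16 mod 37. 16⁻¹ ≡ 7 (mod 37), so λ ≡ 5.
  x = λ² - 34 - 13 = 25 - 47 ≡ 15; y = λ·(34 - 15) - 27 ≡ 31. → (15, 31)
7G: (15, 31) + (13, 33). λ = (33 - 31)/(13 - 15) ≡ 2/35 mod 37. 35⁻¹ ≡ 18 (mod 37), so λ ≡ 36.
  x = λ² - 15 - 13 = 1296 - 28 ≡ 10; y = λ·(15 - 10) - 31 ≡ 1. → (10, 1)
8G: (10, 1) + (13, 33). λ = (33 - 1)/(13 - 10) ≡ 32/3 mod 37. 3⁻¹ ≡ 25 (mod 37), so λ ≡ 23.
  x = λ² - 10 - 13 = 529 - 23 ≡ 25; y = λ·(10 - 25) - 1 ≡ 24. → (25, 24)
9G: (25, 24) + (13, 33). λ = (33 - 24)/(13 - 25) ≡ 9/25 mod 37. 25⁻¹ ≡ 3 (mod 37), so λ ≡ 27.
  x = λ² - 25 - 13 = 729 - 38 ≡ 25; y = λ·(25 - 25) - 24 ≡ 13. → (25, 13)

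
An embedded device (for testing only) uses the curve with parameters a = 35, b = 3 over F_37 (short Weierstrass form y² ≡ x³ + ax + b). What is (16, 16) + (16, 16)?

tangent at (16, 16): λ = (3·16² + 35)/(2·16) ≡ 26/32. 32⁻¹ ≡ 22 (mod 37), so λ ≡ 26·22 ≡ 17.
  x = λ² - 16 - 16 = 289 - 32 ≡ 35; y = λ·(16 - 35) - 16 ≡ 31. → (35, 31)

(35, 31)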